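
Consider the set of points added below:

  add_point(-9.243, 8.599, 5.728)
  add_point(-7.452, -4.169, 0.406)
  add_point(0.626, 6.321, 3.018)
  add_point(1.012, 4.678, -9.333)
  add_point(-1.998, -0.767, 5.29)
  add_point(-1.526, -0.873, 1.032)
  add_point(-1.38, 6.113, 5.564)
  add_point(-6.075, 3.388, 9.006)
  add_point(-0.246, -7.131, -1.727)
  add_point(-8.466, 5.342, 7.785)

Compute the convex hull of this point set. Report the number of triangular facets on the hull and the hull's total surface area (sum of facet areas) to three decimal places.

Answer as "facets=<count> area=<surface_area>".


9 of the 10 inputs are extreme points: [0, 1, 2, 3, 4, 6, 7, 8, 9].

Facet areas (half cross-product norm):
  f1: (p2, p3, p0) → 62.0480
  f2: (p2, p8, p3) → 79.4942
  f3: (p1, p3, p0) → 106.6596
  f4: (p1, p8, p3) → 56.7524
  f5: (p6, p7, p0) → 21.6100
  f6: (p6, p2, p0) → 10.8634
  f7: (p9, p7, p0) → 3.7102
  f8: (p9, p1, p0) → 22.2407
  f9: (p9, p1, p7) → 19.1383
  f10: (p4, p2, p8) → 35.9763
  f11: (p4, p6, p2) → 11.1834
  f12: (p4, p6, p7) → 19.6583
  f13: (p4, p1, p8) → 31.2202
  f14: (p4, p1, p7) → 27.4201
Σ area = 507.975

Euler: V−E+F = 9−21+14 = 2.

facets=14 area=507.975


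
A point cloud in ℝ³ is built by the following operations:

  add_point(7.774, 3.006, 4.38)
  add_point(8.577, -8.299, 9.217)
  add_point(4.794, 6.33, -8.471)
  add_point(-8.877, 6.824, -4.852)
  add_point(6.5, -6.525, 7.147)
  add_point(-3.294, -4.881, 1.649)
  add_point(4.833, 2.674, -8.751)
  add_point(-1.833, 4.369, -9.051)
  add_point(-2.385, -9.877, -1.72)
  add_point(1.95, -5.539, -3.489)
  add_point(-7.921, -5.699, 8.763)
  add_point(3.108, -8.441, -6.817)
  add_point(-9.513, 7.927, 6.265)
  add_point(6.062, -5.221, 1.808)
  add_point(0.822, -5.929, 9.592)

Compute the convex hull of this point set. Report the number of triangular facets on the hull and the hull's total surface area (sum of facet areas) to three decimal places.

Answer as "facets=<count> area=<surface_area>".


Points on the hull: [0, 1, 2, 3, 6, 7, 8, 10, 11, 12, 14] (11 of 15).

Area of each hull facet:
  f1: (p10, p8, p1) → 93.0199
  f2: (p0, p1, p12) → 107.1754
  f3: (p3, p10, p12) → 77.7951
  f4: (p3, p10, p8) → 108.3577
  f5: (p11, p8, p1) → 59.2843
  f6: (p11, p3, p8) → 69.3606
  f7: (p11, p3, p7) → 52.3082
  f8: (p14, p1, p12) → 44.5367
  f9: (p14, p10, p12) → 60.5008
  f10: (p14, p10, p1) → 10.6895
  f11: (p2, p3, p7) → 22.1909
  f12: (p2, p0, p12) → 120.9783
  f13: (p2, p3, p12) → 75.2064
  f14: (p6, p11, p7) → 39.0876
  f15: (p6, p2, p7) → 12.2139
  f16: (p6, p11, p1) → 96.1600
  f17: (p6, p0, p1) → 76.8966
  f18: (p6, p2, p0) → 24.5633
Σ area = 1150.325

Euler: V−E+F = 11−27+18 = 2.

facets=18 area=1150.325


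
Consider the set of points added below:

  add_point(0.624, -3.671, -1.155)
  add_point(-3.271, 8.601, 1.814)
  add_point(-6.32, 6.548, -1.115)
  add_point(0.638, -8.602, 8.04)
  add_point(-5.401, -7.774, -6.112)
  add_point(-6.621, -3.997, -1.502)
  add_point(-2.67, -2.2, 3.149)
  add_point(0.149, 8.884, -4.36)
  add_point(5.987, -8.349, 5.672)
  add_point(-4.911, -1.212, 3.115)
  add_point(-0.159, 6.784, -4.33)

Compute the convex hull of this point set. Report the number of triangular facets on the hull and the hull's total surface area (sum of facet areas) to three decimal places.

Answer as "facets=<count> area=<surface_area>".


Points on the hull: [0, 1, 2, 3, 4, 5, 7, 8, 9, 10] (10 of 11).

Per-facet area ½‖(b−a)×(c−a)‖:
  f1: (p1, p7, p8) → 69.5427
  f2: (p0, p4, p8) → 36.5789
  f3: (p3, p1, p8) → 54.7617
  f4: (p3, p4, p5) → 38.0442
  f5: (p3, p4, p8) → 45.1054
  f6: (p2, p1, p7) → 16.2183
  f7: (p2, p4, p5) → 24.6105
  f8: (p2, p4, p7) → 57.5075
  f9: (p10, p4, p7) → 3.8900
  f10: (p10, p0, p4) → 46.9609
  f11: (p10, p7, p8) → 13.6161
  f12: (p10, p0, p8) → 38.9805
  f13: (p9, p3, p1) → 39.2576
  f14: (p9, p2, p1) → 21.0284
  f15: (p9, p3, p5) → 29.0393
  f16: (p9, p2, p5) → 25.3116
Σ area = 560.454

Euler: V−E+F = 10−24+16 = 2.

facets=16 area=560.454


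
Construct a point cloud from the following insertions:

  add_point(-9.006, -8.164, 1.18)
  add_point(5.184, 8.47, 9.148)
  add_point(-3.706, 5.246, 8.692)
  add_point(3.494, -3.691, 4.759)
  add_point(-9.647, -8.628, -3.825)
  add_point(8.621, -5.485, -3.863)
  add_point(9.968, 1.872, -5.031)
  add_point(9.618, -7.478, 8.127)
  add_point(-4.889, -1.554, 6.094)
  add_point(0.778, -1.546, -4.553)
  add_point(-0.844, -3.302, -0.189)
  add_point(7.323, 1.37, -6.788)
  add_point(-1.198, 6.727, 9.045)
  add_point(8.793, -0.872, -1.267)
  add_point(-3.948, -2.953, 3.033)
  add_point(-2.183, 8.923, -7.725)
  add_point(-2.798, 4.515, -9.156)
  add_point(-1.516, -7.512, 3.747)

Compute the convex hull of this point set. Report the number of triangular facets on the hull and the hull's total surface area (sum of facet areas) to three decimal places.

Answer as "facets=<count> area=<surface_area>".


facets=20 area=1148.718

Extreme-point indices: [0, 1, 2, 4, 5, 6, 7, 8, 11, 12, 15, 16] — 12 of 18 on the boundary.

Area of each hull facet:
  f1: (p1, p15, p6) → 112.1524
  f2: (p7, p1, p6) → 115.8739
  f3: (p16, p15, p4) → 24.7471
  f4: (p2, p15, p4) → 148.7941
  f5: (p5, p16, p4) → 119.8651
  f6: (p5, p7, p4) → 112.8829
  f7: (p5, p7, p6) → 44.0909
  f8: (p11, p15, p6) → 15.8404
  f9: (p11, p16, p15) → 25.2959
  f10: (p11, p5, p6) → 11.8866
  f11: (p11, p5, p16) → 35.4156
  f12: (p12, p1, p15) → 56.0090
  f13: (p12, p2, p15) → 24.7201
  f14: (p12, p7, p1) → 54.8652
  f15: (p12, p2, p7) → 26.0672
  f16: (p0, p7, p4) → 44.5692
  f17: (p0, p2, p4) → 33.7565
  f18: (p8, p2, p7) → 57.5795
  f19: (p8, p0, p7) → 71.1273
  f20: (p8, p0, p2) → 13.1788
Σ area = 1148.718

Check V−E+F: 12 − 30 + 20 = 2.


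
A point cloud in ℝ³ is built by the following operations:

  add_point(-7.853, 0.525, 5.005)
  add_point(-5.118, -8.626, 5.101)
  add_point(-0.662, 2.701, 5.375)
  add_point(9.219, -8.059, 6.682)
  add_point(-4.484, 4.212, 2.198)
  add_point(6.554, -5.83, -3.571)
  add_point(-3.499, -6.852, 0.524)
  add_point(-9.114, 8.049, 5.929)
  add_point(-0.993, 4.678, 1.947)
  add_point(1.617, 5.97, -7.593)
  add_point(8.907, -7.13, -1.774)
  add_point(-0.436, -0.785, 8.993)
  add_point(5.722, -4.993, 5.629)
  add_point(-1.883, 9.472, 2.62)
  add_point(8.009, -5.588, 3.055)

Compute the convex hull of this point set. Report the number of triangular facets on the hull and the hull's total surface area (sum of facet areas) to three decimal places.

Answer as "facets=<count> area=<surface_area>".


Hull vertices (11/15): indices [0, 1, 3, 5, 6, 7, 9, 10, 11, 13, 14].

Area of each hull facet:
  f1: (p11, p1, p7) → 62.7660
  f2: (p11, p1, p3) → 60.1950
  f3: (p6, p5, p9) → 72.3318
  f4: (p10, p1, p3) → 60.8268
  f5: (p10, p5, p9) → 13.3350
  f6: (p10, p6, p1) → 28.9333
  f7: (p10, p6, p5) → 15.9603
  f8: (p13, p9, p3) → 116.3406
  f9: (p13, p11, p3) → 65.0973
  f10: (p13, p9, p7) → 37.0068
  f11: (p13, p11, p7) → 47.4792
  f12: (p0, p9, p7) → 63.4767
  f13: (p0, p6, p9) → 75.2935
  f14: (p0, p1, p7) → 6.5754
  f15: (p0, p6, p1) → 23.9137
  f16: (p14, p9, p3) → 9.3944
  f17: (p14, p10, p3) → 9.8751
  f18: (p14, p10, p9) → 41.3894
Σ area = 810.191

Euler characteristic 11−27+18 = 2 ✓

facets=18 area=810.191


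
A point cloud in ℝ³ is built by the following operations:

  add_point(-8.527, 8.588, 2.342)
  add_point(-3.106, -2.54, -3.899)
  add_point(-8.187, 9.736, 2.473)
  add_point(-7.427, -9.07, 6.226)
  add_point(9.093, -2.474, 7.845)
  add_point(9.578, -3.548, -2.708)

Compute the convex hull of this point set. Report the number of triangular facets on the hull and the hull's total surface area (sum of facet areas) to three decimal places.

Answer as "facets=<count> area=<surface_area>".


Points on the hull: [0, 1, 2, 3, 4, 5] (6 of 6).

Area of each hull facet:
  f1: (p4, p3, p5) → 94.4881
  f2: (p1, p3, p0) → 88.4423
  f3: (p1, p3, p5) → 79.7622
  f4: (p2, p4, p5) → 114.5571
  f5: (p2, p1, p0) → 5.9314
  f6: (p2, p1, p5) → 87.5591
  f7: (p2, p3, p0) → 5.0012
  f8: (p2, p4, p3) → 163.0944
Σ area = 638.836

Euler characteristic 6−12+8 = 2 ✓

facets=8 area=638.836


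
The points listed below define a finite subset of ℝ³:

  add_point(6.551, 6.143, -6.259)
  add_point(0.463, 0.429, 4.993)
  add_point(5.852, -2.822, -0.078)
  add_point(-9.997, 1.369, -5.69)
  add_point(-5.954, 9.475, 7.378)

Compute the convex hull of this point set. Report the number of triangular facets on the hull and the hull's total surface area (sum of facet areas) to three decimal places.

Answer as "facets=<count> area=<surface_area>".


Extreme-point indices: [0, 1, 2, 3, 4] — 5 of 5 on the boundary.

Facet areas (half cross-product norm):
  f1: (p2, p0, p3) → 89.4510
  f2: (p4, p0, p3) → 127.9065
  f3: (p1, p2, p3) → 60.4832
  f4: (p1, p4, p3) → 81.1905
  f5: (p1, p2, p0) → 43.9953
  f6: (p1, p4, p0) → 79.1577
Σ area = 482.184

Check V−E+F: 5 − 9 + 6 = 2.

facets=6 area=482.184


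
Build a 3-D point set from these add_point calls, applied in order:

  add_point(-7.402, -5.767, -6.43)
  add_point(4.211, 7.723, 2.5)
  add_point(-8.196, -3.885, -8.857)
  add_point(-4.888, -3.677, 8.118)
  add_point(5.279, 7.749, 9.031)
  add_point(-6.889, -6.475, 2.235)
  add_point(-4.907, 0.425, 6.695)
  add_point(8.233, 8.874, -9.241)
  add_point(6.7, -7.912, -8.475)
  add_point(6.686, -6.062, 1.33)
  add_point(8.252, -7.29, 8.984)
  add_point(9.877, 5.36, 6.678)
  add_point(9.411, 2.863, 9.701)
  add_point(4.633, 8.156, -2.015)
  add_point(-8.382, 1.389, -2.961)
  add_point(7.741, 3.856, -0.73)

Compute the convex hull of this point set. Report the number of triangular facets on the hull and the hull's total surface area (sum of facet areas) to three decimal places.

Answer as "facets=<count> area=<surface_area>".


facets=24 area=1240.753

14 of the 16 inputs are extreme points: [0, 1, 2, 3, 4, 5, 6, 7, 8, 10, 11, 12, 13, 14].

Triangle areas on the boundary:
  f1: (p7, p8, p11) → 133.9027
  f2: (p10, p8, p11) → 112.6729
  f3: (p2, p7, p14) → 76.2586
  f4: (p2, p7, p8) → 128.2599
  f5: (p13, p7, p14) → 55.1822
  f6: (p13, p1, p14) → 33.4161
  f7: (p0, p2, p8) → 22.2712
  f8: (p4, p7, p11) → 45.3652
  f9: (p4, p1, p14) → 43.5312
  f10: (p4, p13, p7) → 22.3773
  f11: (p4, p13, p1) → 4.0714
  f12: (p5, p3, p14) → 32.0003
  f13: (p5, p2, p14) → 37.3448
  f14: (p5, p0, p2) → 7.8224
  f15: (p5, p3, p10) → 45.2964
  f16: (p5, p10, p8) → 127.3821
  f17: (p5, p0, p8) → 62.5882
  f18: (p12, p3, p10) → 69.1621
  f19: (p12, p4, p3) → 48.8451
  f20: (p12, p10, p11) → 16.3802
  f21: (p12, p4, p11) → 11.1140
  f22: (p6, p3, p14) → 20.5391
  f23: (p6, p4, p14) → 60.6464
  f24: (p6, p4, p3) → 24.3231
Σ area = 1240.753

Euler characteristic 14−36+24 = 2 ✓


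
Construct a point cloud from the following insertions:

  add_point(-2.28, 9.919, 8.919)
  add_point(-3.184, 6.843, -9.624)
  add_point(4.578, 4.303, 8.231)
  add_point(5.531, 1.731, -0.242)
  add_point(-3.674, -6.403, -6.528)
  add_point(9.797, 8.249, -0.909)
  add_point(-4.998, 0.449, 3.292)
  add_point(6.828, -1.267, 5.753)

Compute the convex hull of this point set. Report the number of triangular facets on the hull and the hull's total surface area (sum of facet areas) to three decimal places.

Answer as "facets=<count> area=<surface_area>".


Extreme-point indices: [0, 1, 2, 4, 5, 6, 7] — 7 of 8 on the boundary.

Triangle areas on the boundary:
  f1: (p1, p0, p6) → 82.3258
  f2: (p1, p0, p5) → 118.0085
  f3: (p4, p1, p6) → 76.3637
  f4: (p4, p1, p5) → 106.8361
  f5: (p7, p4, p6) → 73.4738
  f6: (p7, p4, p5) → 101.6421
  f7: (p2, p0, p5) → 48.9654
  f8: (p2, p7, p5) → 35.9908
  f9: (p2, p0, p6) → 46.6366
  f10: (p2, p7, p6) → 36.6802
Σ area = 726.923

Check V−E+F: 7 − 15 + 10 = 2.

facets=10 area=726.923


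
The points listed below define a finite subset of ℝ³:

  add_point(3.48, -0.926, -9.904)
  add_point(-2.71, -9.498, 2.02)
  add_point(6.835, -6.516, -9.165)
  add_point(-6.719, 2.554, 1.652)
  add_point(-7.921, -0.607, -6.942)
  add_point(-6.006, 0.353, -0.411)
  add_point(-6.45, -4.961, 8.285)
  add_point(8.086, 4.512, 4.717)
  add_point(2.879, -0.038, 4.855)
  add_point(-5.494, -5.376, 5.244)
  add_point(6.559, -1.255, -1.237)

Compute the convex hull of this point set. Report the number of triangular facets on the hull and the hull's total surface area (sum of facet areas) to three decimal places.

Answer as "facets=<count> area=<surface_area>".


7 of the 11 inputs are extreme points: [0, 1, 2, 3, 4, 6, 7].

Per-facet area ½‖(b−a)×(c−a)‖:
  f1: (p6, p1, p4) → 58.6428
  f2: (p6, p1, p7) → 74.2031
  f3: (p2, p1, p4) → 94.9415
  f4: (p2, p0, p4) → 33.7107
  f5: (p2, p1, p7) → 121.3574
  f6: (p2, p0, p7) → 53.3204
  f7: (p3, p6, p4) → 43.1528
  f8: (p3, p6, p7) → 76.2823
  f9: (p3, p0, p4) → 54.0391
  f10: (p3, p0, p7) → 107.4688
Σ area = 717.119

Check V−E+F: 7 − 15 + 10 = 2.

facets=10 area=717.119


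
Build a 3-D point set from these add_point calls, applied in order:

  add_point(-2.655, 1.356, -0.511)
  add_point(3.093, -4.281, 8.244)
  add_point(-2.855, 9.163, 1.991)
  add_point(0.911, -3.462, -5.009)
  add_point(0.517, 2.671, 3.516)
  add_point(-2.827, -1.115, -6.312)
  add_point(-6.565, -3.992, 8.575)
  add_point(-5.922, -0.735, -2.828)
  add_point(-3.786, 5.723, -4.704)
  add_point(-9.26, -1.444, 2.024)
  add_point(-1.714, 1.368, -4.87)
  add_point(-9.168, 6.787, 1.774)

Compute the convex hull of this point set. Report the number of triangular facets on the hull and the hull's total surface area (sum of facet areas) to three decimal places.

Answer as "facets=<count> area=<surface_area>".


facets=16 area=519.758

Points on the hull: [1, 2, 3, 4, 5, 6, 7, 8, 9, 11] (10 of 12).

Triangle areas on the boundary:
  f1: (p6, p2, p1) → 71.3153
  f2: (p11, p6, p9) → 28.9109
  f3: (p11, p6, p2) → 43.7260
  f4: (p11, p8, p2) → 24.3907
  f5: (p3, p6, p1) → 64.4953
  f6: (p3, p8, p5) → 13.7562
  f7: (p3, p5, p9) → 23.4327
  f8: (p3, p6, p9) → 46.6735
  f9: (p3, p8, p2) → 36.3004
  f10: (p7, p8, p5) → 15.6053
  f11: (p7, p11, p8) → 28.7504
  f12: (p7, p5, p9) → 3.2433
  f13: (p7, p11, p9) → 24.1468
  f14: (p4, p2, p1) → 12.1778
  f15: (p4, p3, p1) → 46.1746
  f16: (p4, p3, p2) → 36.6586
Σ area = 519.758

Check V−E+F: 10 − 24 + 16 = 2.


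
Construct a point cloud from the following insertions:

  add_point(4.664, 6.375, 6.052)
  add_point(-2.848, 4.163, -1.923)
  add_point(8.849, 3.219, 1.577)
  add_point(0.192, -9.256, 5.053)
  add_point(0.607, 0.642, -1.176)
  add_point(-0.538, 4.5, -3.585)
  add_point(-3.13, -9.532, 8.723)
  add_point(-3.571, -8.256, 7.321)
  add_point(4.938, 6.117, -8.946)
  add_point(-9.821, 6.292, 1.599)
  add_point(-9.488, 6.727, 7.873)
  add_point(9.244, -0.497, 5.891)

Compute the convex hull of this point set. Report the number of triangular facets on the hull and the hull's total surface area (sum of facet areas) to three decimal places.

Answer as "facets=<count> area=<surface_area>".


facets=14 area=805.009

Points on the hull: [0, 2, 3, 6, 7, 8, 9, 10, 11] (9 of 12).

Facet areas (half cross-product norm):
  f1: (p10, p6, p9) → 55.0387
  f2: (p10, p8, p9) → 48.1954
  f3: (p3, p8, p9) → 160.8171
  f4: (p3, p6, p11) → 27.6229
  f5: (p3, p8, p11) → 106.0244
  f6: (p0, p6, p11) → 64.3013
  f7: (p0, p10, p6) → 115.5115
  f8: (p0, p10, p8) → 105.9186
  f9: (p7, p6, p9) → 7.2945
  f10: (p7, p3, p9) → 35.7968
  f11: (p7, p3, p6) → 4.3834
  f12: (p2, p8, p11) → 16.1909
  f13: (p2, p0, p11) → 19.4437
  f14: (p2, p0, p8) → 38.4701
Σ area = 805.009

Euler characteristic 9−21+14 = 2 ✓


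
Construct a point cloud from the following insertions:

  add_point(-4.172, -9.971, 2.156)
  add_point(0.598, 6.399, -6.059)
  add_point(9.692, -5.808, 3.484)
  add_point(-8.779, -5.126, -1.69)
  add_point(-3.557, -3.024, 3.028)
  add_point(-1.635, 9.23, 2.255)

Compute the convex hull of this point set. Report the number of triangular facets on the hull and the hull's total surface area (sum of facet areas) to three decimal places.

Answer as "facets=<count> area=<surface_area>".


Hull vertices (6/6): indices [0, 1, 2, 3, 4, 5].

Facet areas (half cross-product norm):
  f1: (p1, p5, p3) → 69.0828
  f2: (p1, p5, p2) → 80.4810
  f3: (p0, p1, p3) → 57.8822
  f4: (p0, p1, p2) → 122.9558
  f5: (p4, p5, p2) → 84.0537
  f6: (p4, p0, p2) → 47.2969
  f7: (p4, p5, p3) → 42.7165
  f8: (p4, p0, p3) → 23.3673
Σ area = 527.836

Euler characteristic 6−12+8 = 2 ✓

facets=8 area=527.836


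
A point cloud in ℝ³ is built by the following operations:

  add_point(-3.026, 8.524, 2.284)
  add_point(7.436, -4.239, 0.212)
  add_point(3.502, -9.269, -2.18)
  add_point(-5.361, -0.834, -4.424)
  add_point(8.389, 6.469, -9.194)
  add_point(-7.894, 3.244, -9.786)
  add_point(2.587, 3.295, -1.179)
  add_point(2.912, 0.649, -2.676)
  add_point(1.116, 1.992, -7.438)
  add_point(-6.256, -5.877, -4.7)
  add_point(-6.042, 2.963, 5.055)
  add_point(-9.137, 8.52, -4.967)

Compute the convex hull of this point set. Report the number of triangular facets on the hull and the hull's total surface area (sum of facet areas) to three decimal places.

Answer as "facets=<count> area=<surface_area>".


facets=12 area=793.558

Points on the hull: [0, 1, 2, 4, 5, 9, 10, 11] (8 of 12).

Per-facet area ½‖(b−a)×(c−a)‖:
  f1: (p0, p4, p11) → 77.0741
  f2: (p10, p0, p11) → 32.7357
  f3: (p5, p4, p11) → 60.2342
  f4: (p5, p2, p4) → 134.6976
  f5: (p1, p2, p4) → 45.4284
  f6: (p1, p0, p4) → 106.0108
  f7: (p1, p10, p2) → 54.5942
  f8: (p1, p10, p0) → 54.9119
  f9: (p9, p10, p11) → 74.1525
  f10: (p9, p5, p11) → 36.1257
  f11: (p9, p10, p2) → 69.9833
  f12: (p9, p5, p2) → 47.6093
Σ area = 793.558

Euler characteristic 8−18+12 = 2 ✓


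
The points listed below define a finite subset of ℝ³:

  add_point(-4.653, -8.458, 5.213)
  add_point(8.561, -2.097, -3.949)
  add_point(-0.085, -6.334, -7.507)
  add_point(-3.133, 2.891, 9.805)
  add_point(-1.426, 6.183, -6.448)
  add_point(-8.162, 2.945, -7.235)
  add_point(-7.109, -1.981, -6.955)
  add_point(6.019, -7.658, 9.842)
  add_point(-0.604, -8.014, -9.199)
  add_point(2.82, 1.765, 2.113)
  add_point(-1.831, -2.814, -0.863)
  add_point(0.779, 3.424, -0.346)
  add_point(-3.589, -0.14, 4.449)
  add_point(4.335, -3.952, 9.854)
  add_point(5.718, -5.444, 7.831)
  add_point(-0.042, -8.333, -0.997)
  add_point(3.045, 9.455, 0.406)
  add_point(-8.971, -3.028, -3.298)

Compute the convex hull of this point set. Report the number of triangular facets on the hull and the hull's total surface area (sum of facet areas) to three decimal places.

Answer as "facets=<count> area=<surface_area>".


Extreme-point indices: [0, 1, 3, 4, 5, 6, 7, 8, 13, 15, 16, 17] — 12 of 18 on the boundary.

Facet areas (half cross-product norm):
  f1: (p3, p13, p16) → 65.9543
  f2: (p5, p3, p17) → 55.5625
  f3: (p5, p3, p16) → 95.8876
  f4: (p4, p16, p1) → 55.5745
  f5: (p4, p5, p16) → 23.7754
  f6: (p0, p3, p17) → 67.2581
  f7: (p7, p16, p1) → 101.8746
  f8: (p7, p13, p16) → 21.2582
  f9: (p7, p0, p15) → 43.9122
  f10: (p7, p3, p13) → 8.0779
  f11: (p7, p0, p3) → 68.0533
  f12: (p8, p4, p1) → 74.9753
  f13: (p8, p4, p5) → 50.0858
  f14: (p8, p7, p1) → 90.9585
  f15: (p8, p7, p15) → 22.2992
  f16: (p8, p0, p17) → 62.1847
  f17: (p8, p0, p15) → 20.6746
  f18: (p6, p5, p17) → 10.4729
  f19: (p6, p8, p17) → 18.0701
  f20: (p6, p8, p5) → 14.4907
Σ area = 971.400

Euler: V−E+F = 12−30+20 = 2.

facets=20 area=971.400


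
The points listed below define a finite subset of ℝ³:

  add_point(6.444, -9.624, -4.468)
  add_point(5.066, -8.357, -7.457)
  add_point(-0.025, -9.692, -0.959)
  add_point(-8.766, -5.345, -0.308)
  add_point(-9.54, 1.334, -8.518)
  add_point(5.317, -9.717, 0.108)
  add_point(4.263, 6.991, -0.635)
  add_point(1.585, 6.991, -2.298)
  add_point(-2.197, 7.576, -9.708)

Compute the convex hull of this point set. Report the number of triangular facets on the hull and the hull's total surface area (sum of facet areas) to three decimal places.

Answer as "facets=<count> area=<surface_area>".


facets=14 area=656.634

Extreme-point indices: [0, 1, 2, 3, 4, 5, 6, 7, 8] — 9 of 9 on the boundary.

Facet areas (half cross-product norm):
  f1: (p6, p5, p0) → 39.4501
  f2: (p1, p8, p4) → 82.1725
  f3: (p1, p6, p0) → 29.6515
  f4: (p1, p6, p8) → 90.6828
  f5: (p7, p8, p4) → 39.7639
  f6: (p7, p6, p8) → 6.8397
  f7: (p3, p1, p4) → 82.9845
  f8: (p3, p6, p5) → 115.4690
  f9: (p3, p7, p4) → 73.1757
  f10: (p3, p7, p6) → 22.4745
  f11: (p2, p1, p0) → 12.9516
  f12: (p2, p3, p1) → 34.8238
  f13: (p2, p5, p0) → 12.8264
  f14: (p2, p3, p5) → 13.3675
Σ area = 656.634

Euler: V−E+F = 9−21+14 = 2.


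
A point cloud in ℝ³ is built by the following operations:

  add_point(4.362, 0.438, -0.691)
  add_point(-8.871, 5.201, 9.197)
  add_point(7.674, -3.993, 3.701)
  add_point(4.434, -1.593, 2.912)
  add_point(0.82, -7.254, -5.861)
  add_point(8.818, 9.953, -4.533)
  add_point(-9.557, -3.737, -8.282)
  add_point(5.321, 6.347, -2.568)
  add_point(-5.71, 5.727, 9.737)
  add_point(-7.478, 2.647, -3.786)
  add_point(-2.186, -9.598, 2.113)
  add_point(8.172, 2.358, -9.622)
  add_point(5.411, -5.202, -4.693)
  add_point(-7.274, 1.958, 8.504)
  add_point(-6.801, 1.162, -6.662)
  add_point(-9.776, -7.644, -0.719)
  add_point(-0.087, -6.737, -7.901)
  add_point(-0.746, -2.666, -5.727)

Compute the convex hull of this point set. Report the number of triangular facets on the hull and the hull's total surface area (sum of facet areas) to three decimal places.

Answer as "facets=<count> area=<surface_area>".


facets=24 area=1093.033

14 of the 18 inputs are extreme points: [1, 2, 4, 5, 6, 8, 9, 10, 11, 12, 13, 14, 15, 16].

Per-facet area ½‖(b−a)×(c−a)‖:
  f1: (p16, p10, p15) → 43.3412
  f2: (p13, p10, p15) → 54.8880
  f3: (p2, p8, p5) → 138.5194
  f4: (p2, p13, p8) → 35.7014
  f5: (p2, p13, p10) → 80.0854
  f6: (p1, p8, p5) → 27.0761
  f7: (p1, p13, p8) → 5.7935
  f8: (p1, p13, p15) → 18.4506
  f9: (p6, p16, p15) → 41.8601
  f10: (p6, p1, p15) → 68.0946
  f11: (p11, p2, p5) → 66.9864
  f12: (p11, p6, p16) → 56.3055
  f13: (p11, p14, p5) → 70.1326
  f14: (p11, p6, p14) → 39.4614
  f15: (p12, p2, p10) → 45.5665
  f16: (p12, p11, p16) → 30.4081
  f17: (p12, p11, p2) → 39.3288
  f18: (p9, p14, p5) → 29.5306
  f19: (p9, p1, p5) → 118.7106
  f20: (p9, p6, p14) → 8.2587
  f21: (p9, p6, p1) → 40.0176
  f22: (p4, p16, p10) → 6.9389
  f23: (p4, p12, p10) → 22.3356
  f24: (p4, p12, p16) → 5.2410
Σ area = 1093.033

Check V−E+F: 14 − 36 + 24 = 2.


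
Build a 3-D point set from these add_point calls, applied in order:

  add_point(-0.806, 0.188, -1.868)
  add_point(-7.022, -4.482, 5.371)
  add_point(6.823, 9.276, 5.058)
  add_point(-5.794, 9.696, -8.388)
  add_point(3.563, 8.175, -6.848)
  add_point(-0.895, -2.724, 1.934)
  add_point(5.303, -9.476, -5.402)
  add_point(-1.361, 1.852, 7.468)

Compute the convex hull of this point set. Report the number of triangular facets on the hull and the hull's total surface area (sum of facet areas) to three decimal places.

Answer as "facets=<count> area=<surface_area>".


Extreme-point indices: [1, 2, 3, 4, 6, 7] — 6 of 8 on the boundary.

Triangle areas on the boundary:
  f1: (p3, p6, p1) → 162.9438
  f2: (p4, p6, p2) → 110.2579
  f3: (p4, p3, p2) → 54.6413
  f4: (p4, p3, p6) → 82.3903
  f5: (p7, p6, p1) → 74.4715
  f6: (p7, p6, p2) → 104.0143
  f7: (p7, p3, p1) → 79.6705
  f8: (p7, p3, p2) → 98.6396
Σ area = 767.029

Check V−E+F: 6 − 12 + 8 = 2.

facets=8 area=767.029


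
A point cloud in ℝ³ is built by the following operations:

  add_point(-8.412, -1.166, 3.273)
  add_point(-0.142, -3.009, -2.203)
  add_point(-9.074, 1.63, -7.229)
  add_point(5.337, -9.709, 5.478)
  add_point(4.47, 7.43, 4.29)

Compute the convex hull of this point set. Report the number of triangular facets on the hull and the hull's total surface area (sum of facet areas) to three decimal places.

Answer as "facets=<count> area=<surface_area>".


facets=6 area=459.519

Extreme-point indices: [0, 1, 2, 3, 4] — 5 of 5 on the boundary.

Facet areas (half cross-product norm):
  f1: (p0, p3, p2) → 84.3887
  f2: (p0, p4, p2) → 84.4564
  f3: (p0, p4, p3) → 115.1785
  f4: (p1, p3, p2) → 26.8130
  f5: (p1, p4, p2) → 72.7569
  f6: (p1, p4, p3) → 75.9257
Σ area = 459.519

Euler: V−E+F = 5−9+6 = 2.


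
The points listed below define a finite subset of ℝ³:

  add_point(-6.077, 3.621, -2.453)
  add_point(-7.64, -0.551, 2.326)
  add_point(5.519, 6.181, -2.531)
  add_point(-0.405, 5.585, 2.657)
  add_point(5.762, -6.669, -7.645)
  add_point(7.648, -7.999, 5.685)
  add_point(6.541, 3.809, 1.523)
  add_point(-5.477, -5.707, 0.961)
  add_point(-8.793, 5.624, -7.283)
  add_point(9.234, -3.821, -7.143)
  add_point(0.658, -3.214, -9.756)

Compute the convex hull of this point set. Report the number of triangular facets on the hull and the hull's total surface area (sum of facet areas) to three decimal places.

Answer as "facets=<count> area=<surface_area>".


facets=16 area=782.116

Points on the hull: [1, 2, 3, 4, 5, 6, 7, 8, 9, 10] (10 of 11).

Per-facet area ½‖(b−a)×(c−a)‖:
  f1: (p3, p2, p8) → 51.3473
  f2: (p10, p2, p8) → 79.7777
  f3: (p10, p2, p9) → 50.5957
  f4: (p6, p3, p2) → 17.1194
  f5: (p6, p3, p5) → 44.0175
  f6: (p6, p2, p9) → 27.5862
  f7: (p6, p5, p9) → 68.8415
  f8: (p4, p5, p9) → 30.1970
  f9: (p4, p10, p9) → 14.0239
  f10: (p7, p4, p5) → 84.1621
  f11: (p7, p4, p10) → 41.0372
  f12: (p7, p10, p8) → 76.8814
  f13: (p1, p3, p5) → 75.3593
  f14: (p1, p7, p5) → 37.0139
  f15: (p1, p3, p8) → 52.8678
  f16: (p1, p7, p8) → 31.2877
Σ area = 782.116

Check V−E+F: 10 − 24 + 16 = 2.


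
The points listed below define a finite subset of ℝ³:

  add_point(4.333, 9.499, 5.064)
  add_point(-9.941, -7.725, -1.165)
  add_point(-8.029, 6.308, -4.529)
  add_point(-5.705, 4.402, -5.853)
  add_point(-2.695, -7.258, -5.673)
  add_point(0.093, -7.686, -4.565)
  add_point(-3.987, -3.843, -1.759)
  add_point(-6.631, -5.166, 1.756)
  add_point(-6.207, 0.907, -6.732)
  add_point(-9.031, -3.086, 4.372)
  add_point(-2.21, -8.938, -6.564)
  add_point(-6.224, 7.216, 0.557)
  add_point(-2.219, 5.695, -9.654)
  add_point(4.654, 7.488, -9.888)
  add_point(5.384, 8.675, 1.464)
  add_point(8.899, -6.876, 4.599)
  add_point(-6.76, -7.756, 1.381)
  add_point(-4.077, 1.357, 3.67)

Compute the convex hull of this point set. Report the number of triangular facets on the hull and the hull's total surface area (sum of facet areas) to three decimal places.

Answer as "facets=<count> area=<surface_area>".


Hull vertices (12/18): indices [0, 1, 2, 8, 9, 10, 11, 12, 13, 14, 15, 16].

Area of each hull facet:
  f1: (p2, p13, p0) → 95.9038
  f2: (p9, p0, p15) → 138.2559
  f3: (p9, p2, p1) → 47.1899
  f4: (p10, p13, p15) → 139.1121
  f5: (p14, p0, p15) → 31.0857
  f6: (p14, p13, p15) → 92.3960
  f7: (p14, p13, p0) → 7.7653
  f8: (p16, p9, p1) → 12.2081
  f9: (p16, p9, p15) → 46.7150
  f10: (p16, p10, p1) → 18.5887
  f11: (p16, p10, p15) → 70.4497
  f12: (p11, p2, p0) → 23.2482
  f13: (p11, p9, p0) → 63.8693
  f14: (p11, p9, p2) → 30.9260
  f15: (p12, p2, p13) → 19.0260
  f16: (p12, p10, p13) → 51.4142
  f17: (p8, p2, p1) → 30.4192
  f18: (p8, p12, p2) → 20.1313
  f19: (p8, p10, p1) → 45.9588
  f20: (p8, p12, p10) → 32.9580
Σ area = 1017.621

Euler characteristic 12−30+20 = 2 ✓

facets=20 area=1017.621


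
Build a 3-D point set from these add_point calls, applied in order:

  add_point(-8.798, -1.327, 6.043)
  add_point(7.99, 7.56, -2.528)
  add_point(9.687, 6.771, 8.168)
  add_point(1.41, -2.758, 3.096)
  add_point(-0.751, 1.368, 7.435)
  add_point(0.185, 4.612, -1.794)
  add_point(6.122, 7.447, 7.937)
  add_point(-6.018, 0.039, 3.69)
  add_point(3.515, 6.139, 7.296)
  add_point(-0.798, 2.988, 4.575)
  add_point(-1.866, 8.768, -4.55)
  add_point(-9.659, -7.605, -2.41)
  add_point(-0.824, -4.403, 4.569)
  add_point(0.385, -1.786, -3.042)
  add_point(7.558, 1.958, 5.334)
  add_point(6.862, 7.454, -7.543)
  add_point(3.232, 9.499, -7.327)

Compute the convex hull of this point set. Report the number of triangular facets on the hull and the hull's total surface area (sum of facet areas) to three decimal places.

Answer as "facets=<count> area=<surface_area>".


facets=24 area=777.429

Points on the hull: [0, 1, 2, 3, 4, 6, 8, 10, 11, 12, 13, 14, 15, 16] (14 of 17).

Facet areas (half cross-product norm):
  f1: (p15, p16, p11) → 45.3854
  f2: (p1, p16, p2) → 22.9945
  f3: (p1, p15, p16) → 10.6335
  f4: (p1, p14, p2) → 28.7446
  f5: (p1, p14, p15) → 15.7949
  f6: (p10, p16, p11) → 44.9758
  f7: (p10, p0, p11) → 84.9303
  f8: (p13, p15, p11) → 35.8555
  f9: (p13, p14, p15) → 67.3375
  f10: (p3, p13, p14) → 24.1951
  f11: (p12, p14, p2) → 18.7988
  f12: (p12, p3, p14) → 8.8133
  f13: (p12, p0, p11) → 44.0873
  f14: (p12, p13, p11) → 44.4855
  f15: (p12, p3, p13) → 8.9677
  f16: (p6, p16, p2) → 27.4526
  f17: (p6, p10, p16) → 43.4645
  f18: (p4, p12, p2) → 33.9102
  f19: (p4, p12, p0) → 25.8151
  f20: (p4, p6, p2) → 13.1881
  f21: (p4, p6, p0) → 15.8505
  f22: (p8, p10, p0) → 90.8736
  f23: (p8, p6, p0) → 3.2627
  f24: (p8, p6, p10) → 17.6119
Σ area = 777.429

Euler: V−E+F = 14−36+24 = 2.


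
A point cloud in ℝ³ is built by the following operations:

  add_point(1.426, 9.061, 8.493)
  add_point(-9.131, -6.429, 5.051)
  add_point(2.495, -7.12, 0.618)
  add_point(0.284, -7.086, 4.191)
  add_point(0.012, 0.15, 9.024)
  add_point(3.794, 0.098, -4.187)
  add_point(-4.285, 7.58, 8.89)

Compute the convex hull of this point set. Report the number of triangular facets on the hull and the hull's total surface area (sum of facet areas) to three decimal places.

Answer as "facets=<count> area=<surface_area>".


Hull vertices (7/7): indices [0, 1, 2, 3, 4, 5, 6].

Facet areas (half cross-product norm):
  f1: (p2, p5, p1) → 52.3240
  f2: (p2, p0, p5) → 68.8595
  f3: (p4, p2, p0) → 42.9125
  f4: (p6, p5, p1) → 117.3688
  f5: (p6, p0, p5) → 46.3659
  f6: (p6, p4, p1) → 51.0643
  f7: (p6, p4, p0) → 24.4683
  f8: (p3, p2, p1) → 15.9215
  f9: (p3, p4, p1) → 40.8519
  f10: (p3, p4, p2) → 15.8902
Σ area = 476.027

Check V−E+F: 7 − 15 + 10 = 2.

facets=10 area=476.027


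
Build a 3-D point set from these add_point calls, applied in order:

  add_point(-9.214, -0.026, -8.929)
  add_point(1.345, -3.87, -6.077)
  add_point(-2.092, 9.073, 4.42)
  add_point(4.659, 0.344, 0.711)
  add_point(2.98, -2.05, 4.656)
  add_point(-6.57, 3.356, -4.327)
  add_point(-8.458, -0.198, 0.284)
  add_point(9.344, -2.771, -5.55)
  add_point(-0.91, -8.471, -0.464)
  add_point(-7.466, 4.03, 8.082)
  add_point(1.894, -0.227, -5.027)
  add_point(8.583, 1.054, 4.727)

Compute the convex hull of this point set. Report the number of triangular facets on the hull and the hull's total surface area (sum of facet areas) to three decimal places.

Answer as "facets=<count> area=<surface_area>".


facets=16 area=742.229

Extreme-point indices: [0, 1, 2, 4, 5, 6, 7, 8, 9, 11] — 10 of 12 on the boundary.

Per-facet area ½‖(b−a)×(c−a)‖:
  f1: (p5, p7, p0) → 53.2200
  f2: (p5, p2, p7) → 96.3399
  f3: (p5, p9, p0) → 26.9152
  f4: (p5, p9, p2) → 45.6002
  f5: (p1, p7, p0) → 23.0102
  f6: (p1, p8, p0) → 43.7762
  f7: (p1, p8, p7) → 29.0519
  f8: (p6, p8, p0) → 51.8852
  f9: (p6, p9, p0) → 20.2821
  f10: (p6, p9, p8) → 47.2382
  f11: (p11, p8, p7) → 67.6217
  f12: (p11, p2, p7) → 71.2032
  f13: (p11, p9, p2) → 54.3800
  f14: (p4, p9, p8) → 56.5200
  f15: (p4, p11, p8) → 20.1047
  f16: (p4, p11, p9) → 35.0806
Σ area = 742.229

Check V−E+F: 10 − 24 + 16 = 2.


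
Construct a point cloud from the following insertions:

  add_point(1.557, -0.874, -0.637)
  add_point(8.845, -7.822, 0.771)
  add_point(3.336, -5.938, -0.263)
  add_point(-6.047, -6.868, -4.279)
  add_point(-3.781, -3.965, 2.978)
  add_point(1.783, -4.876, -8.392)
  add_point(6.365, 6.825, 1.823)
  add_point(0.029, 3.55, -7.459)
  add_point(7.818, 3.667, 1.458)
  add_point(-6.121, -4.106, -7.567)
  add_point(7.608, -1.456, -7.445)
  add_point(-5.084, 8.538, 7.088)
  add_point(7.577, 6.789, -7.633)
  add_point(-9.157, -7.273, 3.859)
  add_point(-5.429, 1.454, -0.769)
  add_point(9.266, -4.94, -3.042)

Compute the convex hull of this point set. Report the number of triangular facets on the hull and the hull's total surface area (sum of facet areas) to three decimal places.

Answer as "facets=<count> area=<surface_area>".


facets=20 area=933.899

Hull vertices (12/16): indices [1, 3, 5, 6, 7, 8, 9, 10, 11, 12, 13, 15].

Facet areas (half cross-product norm):
  f1: (p1, p11, p13) → 149.5870
  f2: (p1, p5, p15) → 20.2746
  f3: (p9, p11, p13) → 101.0480
  f4: (p10, p5, p15) → 19.9429
  f5: (p10, p12, p15) → 19.0704
  f6: (p10, p12, p5) → 24.4405
  f7: (p3, p1, p13) → 68.6556
  f8: (p3, p1, p5) → 53.7953
  f9: (p3, p9, p13) → 12.6360
  f10: (p3, p9, p5) → 17.1451
  f11: (p8, p12, p15) → 46.7103
  f12: (p8, p1, p15) → 23.2940
  f13: (p8, p1, p11) → 77.9200
  f14: (p7, p12, p11) → 65.3893
  f15: (p7, p9, p11) → 79.4700
  f16: (p7, p12, p5) → 34.8760
  f17: (p7, p9, p5) → 32.9065
  f18: (p6, p12, p11) → 51.5720
  f19: (p6, p8, p11) → 18.7187
  f20: (p6, p8, p12) → 16.4471
Σ area = 933.899

Euler: V−E+F = 12−30+20 = 2.


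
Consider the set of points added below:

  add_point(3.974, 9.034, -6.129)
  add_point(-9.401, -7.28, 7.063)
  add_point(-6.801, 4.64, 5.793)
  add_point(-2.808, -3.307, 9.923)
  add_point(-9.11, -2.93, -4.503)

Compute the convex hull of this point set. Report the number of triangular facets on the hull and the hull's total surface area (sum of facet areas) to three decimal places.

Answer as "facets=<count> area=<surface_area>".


Points on the hull: [0, 1, 2, 3, 4] (5 of 5).

Per-facet area ½‖(b−a)×(c−a)‖:
  f1: (p2, p3, p1) → 40.1276
  f2: (p2, p3, p0) → 79.0496
  f3: (p4, p3, p1) → 50.2733
  f4: (p4, p3, p0) → 137.5042
  f5: (p4, p2, p1) → 67.9304
  f6: (p4, p2, p0) → 103.2373
Σ area = 478.122

Euler: V−E+F = 5−9+6 = 2.

facets=6 area=478.122


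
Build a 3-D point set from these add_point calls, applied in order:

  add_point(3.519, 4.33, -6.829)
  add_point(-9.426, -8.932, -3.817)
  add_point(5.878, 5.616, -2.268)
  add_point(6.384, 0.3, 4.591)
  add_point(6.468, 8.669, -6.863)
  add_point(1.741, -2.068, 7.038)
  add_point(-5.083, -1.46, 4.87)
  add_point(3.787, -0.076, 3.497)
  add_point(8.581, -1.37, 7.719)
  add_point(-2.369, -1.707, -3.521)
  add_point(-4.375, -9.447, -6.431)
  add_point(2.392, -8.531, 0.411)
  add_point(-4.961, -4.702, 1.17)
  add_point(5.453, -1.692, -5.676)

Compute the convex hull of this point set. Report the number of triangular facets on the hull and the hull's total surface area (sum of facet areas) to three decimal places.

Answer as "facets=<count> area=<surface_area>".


10 of the 14 inputs are extreme points: [0, 1, 2, 4, 5, 6, 8, 10, 11, 13].

Triangle areas on the boundary:
  f1: (p6, p4, p1) → 117.8334
  f2: (p11, p10, p1) → 26.4429
  f3: (p0, p4, p1) → 11.4181
  f4: (p0, p10, p1) → 42.0814
  f5: (p2, p4, p8) → 11.0799
  f6: (p2, p6, p8) → 80.8869
  f7: (p2, p6, p4) → 27.8525
  f8: (p5, p6, p8) → 6.8372
  f9: (p5, p11, p8) → 31.9756
  f10: (p5, p6, p1) → 38.1576
  f11: (p5, p11, p1) → 57.1286
  f12: (p13, p11, p10) → 46.0793
  f13: (p13, p0, p4) → 13.4060
  f14: (p13, p0, p10) → 38.0211
  f15: (p13, p4, p8) → 71.9315
  f16: (p13, p11, p8) → 56.5167
Σ area = 677.649

Euler: V−E+F = 10−24+16 = 2.

facets=16 area=677.649


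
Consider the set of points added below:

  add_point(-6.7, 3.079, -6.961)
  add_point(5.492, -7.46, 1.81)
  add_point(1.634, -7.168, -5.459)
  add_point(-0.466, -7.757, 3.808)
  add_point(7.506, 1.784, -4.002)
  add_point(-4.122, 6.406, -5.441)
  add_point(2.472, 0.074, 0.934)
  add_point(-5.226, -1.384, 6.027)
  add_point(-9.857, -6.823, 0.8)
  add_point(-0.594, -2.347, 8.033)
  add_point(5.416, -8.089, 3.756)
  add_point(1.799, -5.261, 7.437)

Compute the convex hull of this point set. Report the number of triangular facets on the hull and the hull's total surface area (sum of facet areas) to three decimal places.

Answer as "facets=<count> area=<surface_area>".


facets=18 area=648.617

Hull vertices (11/12): indices [0, 1, 2, 3, 4, 5, 7, 8, 9, 10, 11].

Triangle areas on the boundary:
  f1: (p9, p5, p4) → 90.4933
  f2: (p7, p9, p8) → 18.4132
  f3: (p7, p9, p5) → 33.4019
  f4: (p3, p2, p8) → 46.9481
  f5: (p3, p2, p10) → 27.3233
  f6: (p11, p9, p4) → 27.8605
  f7: (p11, p10, p4) → 37.2289
  f8: (p11, p3, p10) → 13.2291
  f9: (p11, p9, p8) → 23.8832
  f10: (p11, p3, p8) → 19.4635
  f11: (p0, p5, p4) → 26.9031
  f12: (p0, p2, p4) → 68.8856
  f13: (p0, p2, p8) → 74.4906
  f14: (p0, p7, p8) → 55.6853
  f15: (p0, p7, p5) → 30.5976
  f16: (p1, p10, p4) → 7.3798
  f17: (p1, p2, p4) → 41.7664
  f18: (p1, p2, p10) → 4.6635
Σ area = 648.617

Euler characteristic 11−27+18 = 2 ✓


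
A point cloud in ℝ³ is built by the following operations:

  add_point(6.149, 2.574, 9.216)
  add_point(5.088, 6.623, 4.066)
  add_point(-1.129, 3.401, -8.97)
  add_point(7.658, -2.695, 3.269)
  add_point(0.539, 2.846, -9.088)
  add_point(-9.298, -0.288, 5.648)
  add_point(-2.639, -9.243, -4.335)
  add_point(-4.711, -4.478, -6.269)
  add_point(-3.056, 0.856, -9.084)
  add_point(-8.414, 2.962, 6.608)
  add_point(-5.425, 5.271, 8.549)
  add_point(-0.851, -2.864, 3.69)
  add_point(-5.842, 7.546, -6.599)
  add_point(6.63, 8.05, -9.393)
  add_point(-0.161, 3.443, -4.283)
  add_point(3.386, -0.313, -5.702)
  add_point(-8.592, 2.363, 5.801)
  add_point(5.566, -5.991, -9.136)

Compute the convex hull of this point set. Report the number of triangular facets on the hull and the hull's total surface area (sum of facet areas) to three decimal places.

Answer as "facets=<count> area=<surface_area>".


facets=26 area=1018.507

15 of the 18 inputs are extreme points: [0, 1, 2, 3, 5, 6, 7, 8, 9, 10, 11, 12, 13, 16, 17].

Area of each hull facet:
  f1: (p0, p13, p3) → 66.7333
  f2: (p17, p13, p3) → 88.7296
  f3: (p17, p6, p3) → 63.3826
  f4: (p11, p6, p3) → 43.8634
  f5: (p11, p0, p3) → 33.6904
  f6: (p11, p6, p5) → 46.2870
  f7: (p11, p0, p5) → 44.0195
  f8: (p1, p0, p13) → 26.3475
  f9: (p1, p12, p13) → 82.2297
  f10: (p8, p17, p13) → 64.1945
  f11: (p16, p12, p5) → 17.5409
  f12: (p16, p9, p5) → 1.0595
  f13: (p16, p9, p12) → 6.2233
  f14: (p10, p9, p12) → 29.9559
  f15: (p10, p1, p12) → 81.6468
  f16: (p10, p1, p0) → 37.1832
  f17: (p10, p0, p5) → 40.8852
  f18: (p10, p9, p5) → 4.3860
  f19: (p7, p17, p6) → 27.5792
  f20: (p7, p8, p17) → 32.6073
  f21: (p7, p8, p12) → 20.7123
  f22: (p7, p6, p5) → 37.1165
  f23: (p7, p12, p5) → 76.9686
  f24: (p2, p12, p13) → 28.9657
  f25: (p2, p8, p13) → 5.5193
  f26: (p2, p8, p12) → 10.6804
Σ area = 1018.507

Check V−E+F: 15 − 39 + 26 = 2.


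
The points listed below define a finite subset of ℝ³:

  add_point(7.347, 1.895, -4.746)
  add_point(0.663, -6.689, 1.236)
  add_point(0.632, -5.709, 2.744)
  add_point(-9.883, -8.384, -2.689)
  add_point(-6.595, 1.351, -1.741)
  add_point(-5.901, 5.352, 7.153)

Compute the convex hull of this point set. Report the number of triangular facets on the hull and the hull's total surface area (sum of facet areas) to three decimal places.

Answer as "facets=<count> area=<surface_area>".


Points on the hull: [0, 1, 2, 3, 4, 5] (6 of 6).

Area of each hull facet:
  f1: (p1, p0, p3) → 63.5840
  f2: (p4, p0, p3) → 69.5679
  f3: (p4, p5, p3) → 43.9098
  f4: (p4, p5, p0) → 69.3750
  f5: (p2, p5, p3) → 82.0529
  f6: (p2, p1, p3) → 9.5704
  f7: (p2, p5, p0) → 85.5572
  f8: (p2, p1, p0) → 11.1586
Σ area = 434.776

Check V−E+F: 6 − 12 + 8 = 2.

facets=8 area=434.776
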